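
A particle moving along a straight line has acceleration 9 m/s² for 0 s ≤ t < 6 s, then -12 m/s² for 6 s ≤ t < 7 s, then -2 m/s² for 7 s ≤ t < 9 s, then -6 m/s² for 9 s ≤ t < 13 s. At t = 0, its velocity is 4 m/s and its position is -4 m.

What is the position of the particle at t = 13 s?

On each constant-a segment, Δv = aΔt and Δx = v₀Δt + ½aΔt²; chain segment to segment.
0–6 s: v starts 4 m/s; Δx = 4·6 + ½·9·6² = 186 m; v ends 58 m/s.
6–7 s: v starts 58 m/s; Δx = 58·1 + ½·-12·1² = 52 m; v ends 46 m/s.
7–9 s: v starts 46 m/s; Δx = 46·2 + ½·-2·2² = 88 m; v ends 42 m/s.
9–13 s: v starts 42 m/s; Δx = 42·4 + ½·-6·4² = 120 m; v ends 18 m/s.
x(13) = -4 + Σ Δx = 442 m.

442 m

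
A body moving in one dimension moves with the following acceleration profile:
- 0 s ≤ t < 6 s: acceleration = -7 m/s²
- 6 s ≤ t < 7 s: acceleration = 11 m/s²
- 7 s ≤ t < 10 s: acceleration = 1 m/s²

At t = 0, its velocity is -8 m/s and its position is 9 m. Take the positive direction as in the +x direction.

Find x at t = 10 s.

On each constant-a segment, Δv = aΔt and Δx = v₀Δt + ½aΔt²; chain segment to segment.
0–6 s: v starts -8 m/s; Δx = -8·6 + ½·-7·6² = -174 m; v ends -50 m/s.
6–7 s: v starts -50 m/s; Δx = -50·1 + ½·11·1² = -44.5 m; v ends -39 m/s.
7–10 s: v starts -39 m/s; Δx = -39·3 + ½·1·3² = -112.5 m; v ends -36 m/s.
x(10) = 9 + Σ Δx = -322 m.

-322 m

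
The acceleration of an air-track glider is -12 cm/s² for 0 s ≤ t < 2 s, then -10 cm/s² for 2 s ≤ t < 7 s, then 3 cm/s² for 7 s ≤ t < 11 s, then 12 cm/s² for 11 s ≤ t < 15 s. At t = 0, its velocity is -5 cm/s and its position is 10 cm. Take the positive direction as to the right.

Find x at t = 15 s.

-758 cm

On each constant-a segment, Δv = aΔt and Δx = v₀Δt + ½aΔt²; chain segment to segment.
0–2 s: v starts -5 cm/s; Δx = -5·2 + ½·-12·2² = -34 cm; v ends -29 cm/s.
2–7 s: v starts -29 cm/s; Δx = -29·5 + ½·-10·5² = -270 cm; v ends -79 cm/s.
7–11 s: v starts -79 cm/s; Δx = -79·4 + ½·3·4² = -292 cm; v ends -67 cm/s.
11–15 s: v starts -67 cm/s; Δx = -67·4 + ½·12·4² = -172 cm; v ends -19 cm/s.
x(15) = 10 + Σ Δx = -758 cm.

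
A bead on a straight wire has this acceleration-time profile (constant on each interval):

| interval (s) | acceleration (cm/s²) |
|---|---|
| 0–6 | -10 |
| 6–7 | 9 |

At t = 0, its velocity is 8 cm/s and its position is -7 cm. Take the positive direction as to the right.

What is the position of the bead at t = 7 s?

-186.5 cm

On each constant-a segment, Δv = aΔt and Δx = v₀Δt + ½aΔt²; chain segment to segment.
0–6 s: v starts 8 cm/s; Δx = 8·6 + ½·-10·6² = -132 cm; v ends -52 cm/s.
6–7 s: v starts -52 cm/s; Δx = -52·1 + ½·9·1² = -47.5 cm; v ends -43 cm/s.
x(7) = -7 + Σ Δx = -186.5 cm.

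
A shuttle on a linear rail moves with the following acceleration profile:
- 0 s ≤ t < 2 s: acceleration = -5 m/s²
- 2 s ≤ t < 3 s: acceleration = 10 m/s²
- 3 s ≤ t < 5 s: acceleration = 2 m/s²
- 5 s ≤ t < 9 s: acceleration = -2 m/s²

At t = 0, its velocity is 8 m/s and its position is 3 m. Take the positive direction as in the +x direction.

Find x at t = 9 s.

64 m

On each constant-a segment, Δv = aΔt and Δx = v₀Δt + ½aΔt²; chain segment to segment.
0–2 s: v starts 8 m/s; Δx = 8·2 + ½·-5·2² = 6 m; v ends -2 m/s.
2–3 s: v starts -2 m/s; Δx = -2·1 + ½·10·1² = 3 m; v ends 8 m/s.
3–5 s: v starts 8 m/s; Δx = 8·2 + ½·2·2² = 20 m; v ends 12 m/s.
5–9 s: v starts 12 m/s; Δx = 12·4 + ½·-2·4² = 32 m; v ends 4 m/s.
x(9) = 3 + Σ Δx = 64 m.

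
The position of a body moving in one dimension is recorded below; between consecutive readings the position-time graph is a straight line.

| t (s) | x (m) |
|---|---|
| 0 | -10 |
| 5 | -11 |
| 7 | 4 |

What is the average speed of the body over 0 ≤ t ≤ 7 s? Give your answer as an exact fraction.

16/7 m/s

Average speed = (total path length)/(elapsed time); on a piecewise-linear x-t graph the path length is Σ|Δx|.
0–5 s: |Δx| = |-11 − -10| = 1 m
5–7 s: |Δx| = |4 − -11| = 15 m
Total path = 16 m; average speed = 16/7 = 16/7 m/s.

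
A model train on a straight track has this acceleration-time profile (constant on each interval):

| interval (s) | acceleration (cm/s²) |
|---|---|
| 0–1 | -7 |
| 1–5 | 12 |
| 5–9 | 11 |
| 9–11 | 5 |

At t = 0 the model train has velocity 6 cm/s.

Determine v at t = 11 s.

101 cm/s

Δv equals the area under the a-t graph; then v = v₀ + Δv.
0–1 s: -7 × 1 = -7 cm/s
1–5 s: 12 × 4 = 48 cm/s
5–9 s: 11 × 4 = 44 cm/s
9–11 s: 5 × 2 = 10 cm/s
Δv = 95 cm/s, so v(11) = 6 + (95) = 101 cm/s.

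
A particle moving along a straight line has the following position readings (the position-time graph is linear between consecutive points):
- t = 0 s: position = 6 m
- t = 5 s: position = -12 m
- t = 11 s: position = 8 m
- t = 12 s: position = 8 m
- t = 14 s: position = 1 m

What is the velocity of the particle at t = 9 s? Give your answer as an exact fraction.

Velocity is the slope of the x-t graph on 5–11 s: (8 − -12)/(11 − 5) = 10/3 m/s.

10/3 m/s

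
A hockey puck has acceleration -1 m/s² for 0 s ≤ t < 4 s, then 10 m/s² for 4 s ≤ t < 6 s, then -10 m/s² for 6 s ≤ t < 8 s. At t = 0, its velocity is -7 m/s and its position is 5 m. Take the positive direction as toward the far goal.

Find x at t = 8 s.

On each constant-a segment, Δv = aΔt and Δx = v₀Δt + ½aΔt²; chain segment to segment.
0–4 s: v starts -7 m/s; Δx = -7·4 + ½·-1·4² = -36 m; v ends -11 m/s.
4–6 s: v starts -11 m/s; Δx = -11·2 + ½·10·2² = -2 m; v ends 9 m/s.
6–8 s: v starts 9 m/s; Δx = 9·2 + ½·-10·2² = -2 m; v ends -11 m/s.
x(8) = 5 + Σ Δx = -35 m.

-35 m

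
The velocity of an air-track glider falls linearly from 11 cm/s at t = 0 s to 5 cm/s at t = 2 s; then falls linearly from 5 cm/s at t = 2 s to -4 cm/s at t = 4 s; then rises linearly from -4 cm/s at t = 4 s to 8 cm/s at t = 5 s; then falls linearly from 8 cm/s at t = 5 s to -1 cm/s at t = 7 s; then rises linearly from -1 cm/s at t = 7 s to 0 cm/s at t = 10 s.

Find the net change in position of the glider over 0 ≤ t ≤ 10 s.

24.5 cm

Displacement is the signed area under the v-t curve.
0–2 s: ½(11 + 5)(2) = 16 cm
2–4 s: ½(5 + -4)(2) = 1 cm
4–5 s: ½(-4 + 8)(1) = 2 cm
5–7 s: ½(8 + -1)(2) = 7 cm
7–10 s: ½(-1 + 0)(3) = -1.5 cm
Net displacement = 24.5 cm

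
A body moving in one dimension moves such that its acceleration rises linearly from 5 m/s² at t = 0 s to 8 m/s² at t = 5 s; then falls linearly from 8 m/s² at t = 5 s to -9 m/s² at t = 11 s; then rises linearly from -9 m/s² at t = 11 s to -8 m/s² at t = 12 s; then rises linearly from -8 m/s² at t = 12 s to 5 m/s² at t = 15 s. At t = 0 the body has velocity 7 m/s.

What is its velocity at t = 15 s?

23.5 m/s

Δv equals the area under the a-t graph; then v = v₀ + Δv.
0–5 s: ½(5 + 8)(5) = 32.5 m/s
5–11 s: ½(8 + -9)(6) = -3 m/s
11–12 s: ½(-9 + -8)(1) = -8.5 m/s
12–15 s: ½(-8 + 5)(3) = -4.5 m/s
Δv = 16.5 m/s, so v(15) = 7 + (16.5) = 23.5 m/s.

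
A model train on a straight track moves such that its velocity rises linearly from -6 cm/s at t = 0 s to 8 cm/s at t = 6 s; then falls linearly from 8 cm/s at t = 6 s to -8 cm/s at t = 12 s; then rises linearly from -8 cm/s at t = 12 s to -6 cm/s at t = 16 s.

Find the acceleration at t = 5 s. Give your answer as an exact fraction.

7/3 cm/s²

Acceleration is the slope of the v-t graph on 0–6 s: (8 − -6)/(6 − 0) = 7/3 cm/s².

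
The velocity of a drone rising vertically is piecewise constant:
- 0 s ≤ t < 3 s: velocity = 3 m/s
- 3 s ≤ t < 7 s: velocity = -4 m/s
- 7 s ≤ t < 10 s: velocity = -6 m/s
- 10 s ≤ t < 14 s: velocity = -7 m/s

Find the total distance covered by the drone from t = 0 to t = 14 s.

Distance (not displacement) is the total path length: add the absolute areas under v-t.
0–3 s: |3| × 3 = 9 m
3–7 s: |-4| × 4 = 16 m
7–10 s: |-6| × 3 = 18 m
10–14 s: |-7| × 4 = 28 m
Total distance = 71 m

71 m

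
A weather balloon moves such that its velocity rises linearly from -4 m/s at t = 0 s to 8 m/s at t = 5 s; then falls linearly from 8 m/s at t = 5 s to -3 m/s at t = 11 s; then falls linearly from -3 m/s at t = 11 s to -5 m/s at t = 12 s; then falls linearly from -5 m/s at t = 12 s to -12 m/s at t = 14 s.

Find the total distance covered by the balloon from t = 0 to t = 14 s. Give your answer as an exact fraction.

Distance (not displacement) is the total path length: add the absolute areas under v-t.
0–5 s: v = 0 at t = 5/3 s; triangle areas 10/3 + 40/3 = 50/3 m
5–11 s: v = 0 at t = 103/11 s; triangle areas 192/11 + 27/11 = 219/11 m
11–12 s: |½(-3 + -5)(1)| = 4 m
12–14 s: |½(-5 + -12)(2)| = 17 m
Total distance = 1900/33 m

1900/33 m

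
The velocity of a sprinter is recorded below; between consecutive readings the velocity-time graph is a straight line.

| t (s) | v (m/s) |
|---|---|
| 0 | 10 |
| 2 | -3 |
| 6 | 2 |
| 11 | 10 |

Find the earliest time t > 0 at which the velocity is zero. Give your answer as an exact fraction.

t = 20/13 s

v changes sign on 0–2 s (from 10 to -3); the graph is linear there, so v = 0 at t = 0 + (-10)·(2 − 0)/(-3 − 10) = 20/13 s.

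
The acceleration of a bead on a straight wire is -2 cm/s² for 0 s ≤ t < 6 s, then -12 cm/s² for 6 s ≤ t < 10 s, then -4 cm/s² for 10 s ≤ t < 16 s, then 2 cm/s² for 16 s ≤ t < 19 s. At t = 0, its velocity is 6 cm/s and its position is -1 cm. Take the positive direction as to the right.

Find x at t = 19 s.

-742 cm

On each constant-a segment, Δv = aΔt and Δx = v₀Δt + ½aΔt²; chain segment to segment.
0–6 s: v starts 6 cm/s; Δx = 6·6 + ½·-2·6² = 0 cm; v ends -6 cm/s.
6–10 s: v starts -6 cm/s; Δx = -6·4 + ½·-12·4² = -120 cm; v ends -54 cm/s.
10–16 s: v starts -54 cm/s; Δx = -54·6 + ½·-4·6² = -396 cm; v ends -78 cm/s.
16–19 s: v starts -78 cm/s; Δx = -78·3 + ½·2·3² = -225 cm; v ends -72 cm/s.
x(19) = -1 + Σ Δx = -742 cm.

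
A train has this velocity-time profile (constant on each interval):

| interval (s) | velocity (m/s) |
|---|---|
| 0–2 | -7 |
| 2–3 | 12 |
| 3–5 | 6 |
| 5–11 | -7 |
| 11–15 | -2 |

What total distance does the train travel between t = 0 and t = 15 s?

Distance (not displacement) is the total path length: add the absolute areas under v-t.
0–2 s: |-7| × 2 = 14 m
2–3 s: |12| × 1 = 12 m
3–5 s: |6| × 2 = 12 m
5–11 s: |-7| × 6 = 42 m
11–15 s: |-2| × 4 = 8 m
Total distance = 88 m

88 m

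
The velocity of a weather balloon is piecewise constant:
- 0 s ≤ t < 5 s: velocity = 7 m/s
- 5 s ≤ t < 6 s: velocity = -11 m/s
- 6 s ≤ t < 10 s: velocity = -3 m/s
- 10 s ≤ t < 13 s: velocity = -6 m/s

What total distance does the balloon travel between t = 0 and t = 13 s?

76 m

Total distance travelled is ∫|v| dt — sum the magnitudes of each area piece.
0–5 s: |7| × 5 = 35 m
5–6 s: |-11| × 1 = 11 m
6–10 s: |-3| × 4 = 12 m
10–13 s: |-6| × 3 = 18 m
Total distance = 76 m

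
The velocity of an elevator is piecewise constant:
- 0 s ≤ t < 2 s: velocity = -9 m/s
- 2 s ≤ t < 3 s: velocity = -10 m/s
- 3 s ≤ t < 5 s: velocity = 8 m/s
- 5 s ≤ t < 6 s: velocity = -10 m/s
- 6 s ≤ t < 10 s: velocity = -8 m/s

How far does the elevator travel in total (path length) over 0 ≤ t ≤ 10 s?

86 m

Distance (not displacement) is the total path length: add the absolute areas under v-t.
0–2 s: |-9| × 2 = 18 m
2–3 s: |-10| × 1 = 10 m
3–5 s: |8| × 2 = 16 m
5–6 s: |-10| × 1 = 10 m
6–10 s: |-8| × 4 = 32 m
Total distance = 86 m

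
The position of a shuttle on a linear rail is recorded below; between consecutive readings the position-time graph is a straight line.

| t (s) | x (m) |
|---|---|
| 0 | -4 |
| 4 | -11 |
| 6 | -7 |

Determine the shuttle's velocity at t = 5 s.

2 m/s

Velocity is the slope of the x-t graph on 4–6 s: (-7 − -11)/(6 − 4) = 2 m/s.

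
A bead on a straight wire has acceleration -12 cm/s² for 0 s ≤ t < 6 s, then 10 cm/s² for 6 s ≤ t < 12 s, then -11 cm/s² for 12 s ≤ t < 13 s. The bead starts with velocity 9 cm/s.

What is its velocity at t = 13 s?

Δv equals the area under the a-t graph; then v = v₀ + Δv.
0–6 s: -12 × 6 = -72 cm/s
6–12 s: 10 × 6 = 60 cm/s
12–13 s: -11 × 1 = -11 cm/s
Δv = -23 cm/s, so v(13) = 9 + (-23) = -14 cm/s.

-14 cm/s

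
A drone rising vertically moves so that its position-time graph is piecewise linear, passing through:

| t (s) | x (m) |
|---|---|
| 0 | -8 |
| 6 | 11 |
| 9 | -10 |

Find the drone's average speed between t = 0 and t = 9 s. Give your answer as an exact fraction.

Average speed = (total path length)/(elapsed time); on a piecewise-linear x-t graph the path length is Σ|Δx|.
0–6 s: |Δx| = |11 − -8| = 19 m
6–9 s: |Δx| = |-10 − 11| = 21 m
Total path = 40 m; average speed = 40/9 = 40/9 m/s.

40/9 m/s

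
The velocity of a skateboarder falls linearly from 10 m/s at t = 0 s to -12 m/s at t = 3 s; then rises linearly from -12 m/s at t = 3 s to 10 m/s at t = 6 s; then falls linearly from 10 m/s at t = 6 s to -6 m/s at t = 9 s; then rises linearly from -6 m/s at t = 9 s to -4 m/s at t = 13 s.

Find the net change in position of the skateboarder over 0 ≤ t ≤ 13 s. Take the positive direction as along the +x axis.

-20 m

Displacement is the signed area under the v-t curve.
0–3 s: ½(10 + -12)(3) = -3 m
3–6 s: ½(-12 + 10)(3) = -3 m
6–9 s: ½(10 + -6)(3) = 6 m
9–13 s: ½(-6 + -4)(4) = -20 m
Net displacement = -20 m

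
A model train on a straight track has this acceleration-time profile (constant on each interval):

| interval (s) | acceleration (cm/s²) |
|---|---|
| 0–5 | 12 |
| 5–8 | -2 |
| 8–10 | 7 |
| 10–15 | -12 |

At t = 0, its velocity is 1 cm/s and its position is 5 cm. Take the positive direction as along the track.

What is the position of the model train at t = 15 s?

On each constant-a segment, Δv = aΔt and Δx = v₀Δt + ½aΔt²; chain segment to segment.
0–5 s: v starts 1 cm/s; Δx = 1·5 + ½·12·5² = 155 cm; v ends 61 cm/s.
5–8 s: v starts 61 cm/s; Δx = 61·3 + ½·-2·3² = 174 cm; v ends 55 cm/s.
8–10 s: v starts 55 cm/s; Δx = 55·2 + ½·7·2² = 124 cm; v ends 69 cm/s.
10–15 s: v starts 69 cm/s; Δx = 69·5 + ½·-12·5² = 195 cm; v ends 9 cm/s.
x(15) = 5 + Σ Δx = 653 cm.

653 cm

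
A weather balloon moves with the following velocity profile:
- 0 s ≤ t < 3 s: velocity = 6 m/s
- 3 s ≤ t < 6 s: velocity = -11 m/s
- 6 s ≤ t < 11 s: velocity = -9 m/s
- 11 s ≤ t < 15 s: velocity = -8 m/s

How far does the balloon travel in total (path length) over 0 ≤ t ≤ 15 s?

Distance (not displacement) is the total path length: add the absolute areas under v-t.
0–3 s: |6| × 3 = 18 m
3–6 s: |-11| × 3 = 33 m
6–11 s: |-9| × 5 = 45 m
11–15 s: |-8| × 4 = 32 m
Total distance = 128 m

128 m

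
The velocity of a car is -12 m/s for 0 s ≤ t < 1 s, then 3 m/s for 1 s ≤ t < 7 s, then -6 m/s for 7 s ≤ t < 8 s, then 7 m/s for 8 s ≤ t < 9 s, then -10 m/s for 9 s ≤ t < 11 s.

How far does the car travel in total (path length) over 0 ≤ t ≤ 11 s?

63 m

Total distance travelled is ∫|v| dt — sum the magnitudes of each area piece.
0–1 s: |-12| × 1 = 12 m
1–7 s: |3| × 6 = 18 m
7–8 s: |-6| × 1 = 6 m
8–9 s: |7| × 1 = 7 m
9–11 s: |-10| × 2 = 20 m
Total distance = 63 m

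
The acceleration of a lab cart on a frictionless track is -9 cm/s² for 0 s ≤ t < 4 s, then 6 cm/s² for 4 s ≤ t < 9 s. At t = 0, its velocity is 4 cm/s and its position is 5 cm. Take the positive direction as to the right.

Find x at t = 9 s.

On each constant-a segment, Δv = aΔt and Δx = v₀Δt + ½aΔt²; chain segment to segment.
0–4 s: v starts 4 cm/s; Δx = 4·4 + ½·-9·4² = -56 cm; v ends -32 cm/s.
4–9 s: v starts -32 cm/s; Δx = -32·5 + ½·6·5² = -85 cm; v ends -2 cm/s.
x(9) = 5 + Σ Δx = -136 cm.

-136 cm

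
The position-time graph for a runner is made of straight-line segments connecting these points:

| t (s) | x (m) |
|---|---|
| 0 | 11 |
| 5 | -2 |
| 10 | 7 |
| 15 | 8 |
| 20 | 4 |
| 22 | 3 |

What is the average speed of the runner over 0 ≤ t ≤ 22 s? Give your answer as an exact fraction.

Average speed = (total path length)/(elapsed time); on a piecewise-linear x-t graph the path length is Σ|Δx|.
0–5 s: |Δx| = |-2 − 11| = 13 m
5–10 s: |Δx| = |7 − -2| = 9 m
10–15 s: |Δx| = |8 − 7| = 1 m
15–20 s: |Δx| = |4 − 8| = 4 m
20–22 s: |Δx| = |3 − 4| = 1 m
Total path = 28 m; average speed = 28/22 = 14/11 m/s.

14/11 m/s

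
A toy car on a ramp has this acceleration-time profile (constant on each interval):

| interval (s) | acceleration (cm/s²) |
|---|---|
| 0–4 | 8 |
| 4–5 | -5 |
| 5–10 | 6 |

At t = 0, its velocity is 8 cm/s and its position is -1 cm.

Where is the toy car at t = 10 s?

382.5 cm

On each constant-a segment, Δv = aΔt and Δx = v₀Δt + ½aΔt²; chain segment to segment.
0–4 s: v starts 8 cm/s; Δx = 8·4 + ½·8·4² = 96 cm; v ends 40 cm/s.
4–5 s: v starts 40 cm/s; Δx = 40·1 + ½·-5·1² = 37.5 cm; v ends 35 cm/s.
5–10 s: v starts 35 cm/s; Δx = 35·5 + ½·6·5² = 250 cm; v ends 65 cm/s.
x(10) = -1 + Σ Δx = 382.5 cm.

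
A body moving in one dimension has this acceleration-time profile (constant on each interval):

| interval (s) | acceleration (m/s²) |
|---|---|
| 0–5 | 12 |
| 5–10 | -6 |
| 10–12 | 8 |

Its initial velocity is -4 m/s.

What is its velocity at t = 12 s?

42 m/s

Δv equals the area under the a-t graph; then v = v₀ + Δv.
0–5 s: 12 × 5 = 60 m/s
5–10 s: -6 × 5 = -30 m/s
10–12 s: 8 × 2 = 16 m/s
Δv = 46 m/s, so v(12) = -4 + (46) = 42 m/s.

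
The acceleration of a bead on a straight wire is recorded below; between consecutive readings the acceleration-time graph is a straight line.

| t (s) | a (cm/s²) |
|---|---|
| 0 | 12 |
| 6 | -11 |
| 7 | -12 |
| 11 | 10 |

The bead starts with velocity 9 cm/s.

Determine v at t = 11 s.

-3.5 cm/s

Δv equals the area under the a-t graph; then v = v₀ + Δv.
0–6 s: ½(12 + -11)(6) = 3 cm/s
6–7 s: ½(-11 + -12)(1) = -11.5 cm/s
7–11 s: ½(-12 + 10)(4) = -4 cm/s
Δv = -12.5 cm/s, so v(11) = 9 + (-12.5) = -3.5 cm/s.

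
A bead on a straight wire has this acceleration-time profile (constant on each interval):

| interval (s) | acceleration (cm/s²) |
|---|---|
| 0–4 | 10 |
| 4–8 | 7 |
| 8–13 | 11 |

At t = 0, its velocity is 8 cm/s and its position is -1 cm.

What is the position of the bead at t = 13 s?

On each constant-a segment, Δv = aΔt and Δx = v₀Δt + ½aΔt²; chain segment to segment.
0–4 s: v starts 8 cm/s; Δx = 8·4 + ½·10·4² = 112 cm; v ends 48 cm/s.
4–8 s: v starts 48 cm/s; Δx = 48·4 + ½·7·4² = 248 cm; v ends 76 cm/s.
8–13 s: v starts 76 cm/s; Δx = 76·5 + ½·11·5² = 517.5 cm; v ends 131 cm/s.
x(13) = -1 + Σ Δx = 876.5 cm.

876.5 cm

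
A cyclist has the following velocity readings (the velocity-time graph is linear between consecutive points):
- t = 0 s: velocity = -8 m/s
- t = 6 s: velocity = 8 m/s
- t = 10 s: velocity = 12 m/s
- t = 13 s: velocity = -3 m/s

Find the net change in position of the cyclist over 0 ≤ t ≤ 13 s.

Net displacement equals the area under the velocity-time graph (areas below the axis count negative).
0–6 s: ½(-8 + 8)(6) = 0 m
6–10 s: ½(8 + 12)(4) = 40 m
10–13 s: ½(12 + -3)(3) = 13.5 m
Net displacement = 53.5 m

53.5 m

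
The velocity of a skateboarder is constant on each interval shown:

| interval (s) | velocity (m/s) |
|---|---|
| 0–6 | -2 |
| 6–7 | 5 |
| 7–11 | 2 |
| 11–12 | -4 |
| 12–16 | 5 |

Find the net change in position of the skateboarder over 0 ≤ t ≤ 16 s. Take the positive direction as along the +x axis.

17 m

Displacement is the signed area under the v-t curve.
0–6 s: -2 × 6 = -12 m
6–7 s: 5 × 1 = 5 m
7–11 s: 2 × 4 = 8 m
11–12 s: -4 × 1 = -4 m
12–16 s: 5 × 4 = 20 m
Net displacement = 17 m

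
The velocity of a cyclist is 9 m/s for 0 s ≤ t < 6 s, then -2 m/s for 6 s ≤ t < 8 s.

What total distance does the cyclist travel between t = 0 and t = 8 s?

58 m

Total distance travelled is ∫|v| dt — sum the magnitudes of each area piece.
0–6 s: |9| × 6 = 54 m
6–8 s: |-2| × 2 = 4 m
Total distance = 58 m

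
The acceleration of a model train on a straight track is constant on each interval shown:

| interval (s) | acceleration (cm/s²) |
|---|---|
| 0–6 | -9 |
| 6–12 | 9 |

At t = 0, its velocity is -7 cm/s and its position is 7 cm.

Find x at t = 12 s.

-401 cm

On each constant-a segment, Δv = aΔt and Δx = v₀Δt + ½aΔt²; chain segment to segment.
0–6 s: v starts -7 cm/s; Δx = -7·6 + ½·-9·6² = -204 cm; v ends -61 cm/s.
6–12 s: v starts -61 cm/s; Δx = -61·6 + ½·9·6² = -204 cm; v ends -7 cm/s.
x(12) = 7 + Σ Δx = -401 cm.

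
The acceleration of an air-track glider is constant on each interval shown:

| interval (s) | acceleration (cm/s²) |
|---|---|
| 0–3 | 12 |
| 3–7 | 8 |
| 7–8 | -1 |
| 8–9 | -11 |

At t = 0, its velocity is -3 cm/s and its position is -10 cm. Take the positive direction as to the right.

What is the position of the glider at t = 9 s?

354 cm

On each constant-a segment, Δv = aΔt and Δx = v₀Δt + ½aΔt²; chain segment to segment.
0–3 s: v starts -3 cm/s; Δx = -3·3 + ½·12·3² = 45 cm; v ends 33 cm/s.
3–7 s: v starts 33 cm/s; Δx = 33·4 + ½·8·4² = 196 cm; v ends 65 cm/s.
7–8 s: v starts 65 cm/s; Δx = 65·1 + ½·-1·1² = 64.5 cm; v ends 64 cm/s.
8–9 s: v starts 64 cm/s; Δx = 64·1 + ½·-11·1² = 58.5 cm; v ends 53 cm/s.
x(9) = -10 + Σ Δx = 354 cm.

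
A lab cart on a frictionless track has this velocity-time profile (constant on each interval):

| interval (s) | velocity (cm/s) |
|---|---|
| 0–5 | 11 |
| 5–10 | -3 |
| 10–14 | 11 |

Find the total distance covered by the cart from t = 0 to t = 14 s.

114 cm

Distance (not displacement) is the total path length: add the absolute areas under v-t.
0–5 s: |11| × 5 = 55 cm
5–10 s: |-3| × 5 = 15 cm
10–14 s: |11| × 4 = 44 cm
Total distance = 114 cm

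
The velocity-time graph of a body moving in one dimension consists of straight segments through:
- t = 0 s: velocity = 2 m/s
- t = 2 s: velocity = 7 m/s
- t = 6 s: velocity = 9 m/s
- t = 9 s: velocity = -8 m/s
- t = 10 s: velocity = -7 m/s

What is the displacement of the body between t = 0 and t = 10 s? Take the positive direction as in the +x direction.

Displacement is the signed area under the v-t curve.
0–2 s: ½(2 + 7)(2) = 9 m
2–6 s: ½(7 + 9)(4) = 32 m
6–9 s: ½(9 + -8)(3) = 1.5 m
9–10 s: ½(-8 + -7)(1) = -7.5 m
Net displacement = 35 m

35 m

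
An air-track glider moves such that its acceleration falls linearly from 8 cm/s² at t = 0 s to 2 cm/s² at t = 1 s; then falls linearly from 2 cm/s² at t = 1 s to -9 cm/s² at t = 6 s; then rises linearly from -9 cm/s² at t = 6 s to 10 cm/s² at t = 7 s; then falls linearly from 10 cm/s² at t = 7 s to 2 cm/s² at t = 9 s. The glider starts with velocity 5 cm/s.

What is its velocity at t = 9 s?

Δv equals the area under the a-t graph; then v = v₀ + Δv.
0–1 s: ½(8 + 2)(1) = 5 cm/s
1–6 s: ½(2 + -9)(5) = -17.5 cm/s
6–7 s: ½(-9 + 10)(1) = 0.5 cm/s
7–9 s: ½(10 + 2)(2) = 12 cm/s
Δv = 0 cm/s, so v(9) = 5 + (0) = 5 cm/s.

5 cm/s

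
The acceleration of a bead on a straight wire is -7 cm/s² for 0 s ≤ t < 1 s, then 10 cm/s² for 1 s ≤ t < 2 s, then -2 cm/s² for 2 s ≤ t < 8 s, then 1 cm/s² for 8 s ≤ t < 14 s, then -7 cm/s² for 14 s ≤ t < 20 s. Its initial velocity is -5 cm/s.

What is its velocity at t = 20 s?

Δv equals the area under the a-t graph; then v = v₀ + Δv.
0–1 s: -7 × 1 = -7 cm/s
1–2 s: 10 × 1 = 10 cm/s
2–8 s: -2 × 6 = -12 cm/s
8–14 s: 1 × 6 = 6 cm/s
14–20 s: -7 × 6 = -42 cm/s
Δv = -45 cm/s, so v(20) = -5 + (-45) = -50 cm/s.

-50 cm/s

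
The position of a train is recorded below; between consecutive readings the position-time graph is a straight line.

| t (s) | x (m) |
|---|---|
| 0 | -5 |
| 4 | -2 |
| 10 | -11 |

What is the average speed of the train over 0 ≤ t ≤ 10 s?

1.2 m/s

Average speed = (total path length)/(elapsed time); on a piecewise-linear x-t graph the path length is Σ|Δx|.
0–4 s: |Δx| = |-2 − -5| = 3 m
4–10 s: |Δx| = |-11 − -2| = 9 m
Total path = 12 m; average speed = 12/10 = 1.2 m/s.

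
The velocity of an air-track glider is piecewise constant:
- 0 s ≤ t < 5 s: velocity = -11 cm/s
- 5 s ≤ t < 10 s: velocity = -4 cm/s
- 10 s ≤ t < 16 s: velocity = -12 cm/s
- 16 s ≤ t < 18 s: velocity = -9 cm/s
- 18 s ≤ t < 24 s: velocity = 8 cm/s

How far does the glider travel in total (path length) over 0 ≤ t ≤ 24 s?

213 cm

Distance (not displacement) is the total path length: add the absolute areas under v-t.
0–5 s: |-11| × 5 = 55 cm
5–10 s: |-4| × 5 = 20 cm
10–16 s: |-12| × 6 = 72 cm
16–18 s: |-9| × 2 = 18 cm
18–24 s: |8| × 6 = 48 cm
Total distance = 213 cm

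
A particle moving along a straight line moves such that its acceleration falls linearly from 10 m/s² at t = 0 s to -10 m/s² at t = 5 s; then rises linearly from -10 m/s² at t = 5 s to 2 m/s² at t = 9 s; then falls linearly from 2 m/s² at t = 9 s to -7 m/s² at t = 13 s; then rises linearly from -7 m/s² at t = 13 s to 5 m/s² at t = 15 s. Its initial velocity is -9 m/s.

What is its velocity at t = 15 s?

Δv equals the area under the a-t graph; then v = v₀ + Δv.
0–5 s: ½(10 + -10)(5) = 0 m/s
5–9 s: ½(-10 + 2)(4) = -16 m/s
9–13 s: ½(2 + -7)(4) = -10 m/s
13–15 s: ½(-7 + 5)(2) = -2 m/s
Δv = -28 m/s, so v(15) = -9 + (-28) = -37 m/s.

-37 m/s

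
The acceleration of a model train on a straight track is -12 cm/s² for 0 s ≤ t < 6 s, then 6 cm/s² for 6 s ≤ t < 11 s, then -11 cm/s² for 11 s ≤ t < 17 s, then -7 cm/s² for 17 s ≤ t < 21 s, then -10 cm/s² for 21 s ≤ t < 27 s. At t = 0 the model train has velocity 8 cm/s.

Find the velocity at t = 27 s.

Δv equals the area under the a-t graph; then v = v₀ + Δv.
0–6 s: -12 × 6 = -72 cm/s
6–11 s: 6 × 5 = 30 cm/s
11–17 s: -11 × 6 = -66 cm/s
17–21 s: -7 × 4 = -28 cm/s
21–27 s: -10 × 6 = -60 cm/s
Δv = -196 cm/s, so v(27) = 8 + (-196) = -188 cm/s.

-188 cm/s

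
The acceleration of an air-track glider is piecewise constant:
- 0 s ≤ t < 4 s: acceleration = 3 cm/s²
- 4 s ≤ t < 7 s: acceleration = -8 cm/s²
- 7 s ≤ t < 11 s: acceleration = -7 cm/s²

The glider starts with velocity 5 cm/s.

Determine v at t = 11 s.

-35 cm/s

Δv equals the area under the a-t graph; then v = v₀ + Δv.
0–4 s: 3 × 4 = 12 cm/s
4–7 s: -8 × 3 = -24 cm/s
7–11 s: -7 × 4 = -28 cm/s
Δv = -40 cm/s, so v(11) = 5 + (-40) = -35 cm/s.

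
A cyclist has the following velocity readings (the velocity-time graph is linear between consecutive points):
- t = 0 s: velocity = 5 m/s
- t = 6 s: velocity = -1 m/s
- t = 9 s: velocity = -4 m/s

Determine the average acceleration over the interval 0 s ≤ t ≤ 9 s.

Average acceleration = Δv/Δt = (-4 − 5)/(9 − 0) = -1 m/s².

-1 m/s²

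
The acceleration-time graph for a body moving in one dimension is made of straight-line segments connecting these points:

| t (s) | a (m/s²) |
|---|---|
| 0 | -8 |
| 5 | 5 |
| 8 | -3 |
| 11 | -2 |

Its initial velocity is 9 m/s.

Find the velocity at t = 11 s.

-3 m/s

Δv equals the area under the a-t graph; then v = v₀ + Δv.
0–5 s: ½(-8 + 5)(5) = -7.5 m/s
5–8 s: ½(5 + -3)(3) = 3 m/s
8–11 s: ½(-3 + -2)(3) = -7.5 m/s
Δv = -12 m/s, so v(11) = 9 + (-12) = -3 m/s.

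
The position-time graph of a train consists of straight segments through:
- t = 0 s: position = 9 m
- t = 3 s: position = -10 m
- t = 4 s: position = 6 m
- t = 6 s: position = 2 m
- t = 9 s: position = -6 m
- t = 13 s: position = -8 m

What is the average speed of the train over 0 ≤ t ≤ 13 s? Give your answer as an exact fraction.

Average speed = (total path length)/(elapsed time); on a piecewise-linear x-t graph the path length is Σ|Δx|.
0–3 s: |Δx| = |-10 − 9| = 19 m
3–4 s: |Δx| = |6 − -10| = 16 m
4–6 s: |Δx| = |2 − 6| = 4 m
6–9 s: |Δx| = |-6 − 2| = 8 m
9–13 s: |Δx| = |-8 − -6| = 2 m
Total path = 49 m; average speed = 49/13 = 49/13 m/s.

49/13 m/s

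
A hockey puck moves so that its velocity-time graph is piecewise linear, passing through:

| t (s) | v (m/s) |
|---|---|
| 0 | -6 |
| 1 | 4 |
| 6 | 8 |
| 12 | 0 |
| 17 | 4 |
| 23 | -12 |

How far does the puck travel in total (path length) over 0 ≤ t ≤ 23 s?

96.6 m

Total distance travelled is ∫|v| dt — sum the magnitudes of each area piece.
0–1 s: v = 0 at t = 0.6 s; triangle areas 1.8 + 0.8 = 2.6 m
1–6 s: |½(4 + 8)(5)| = 30 m
6–12 s: |½(8 + 0)(6)| = 24 m
12–17 s: |½(0 + 4)(5)| = 10 m
17–23 s: v = 0 at t = 18.5 s; triangle areas 3 + 27 = 30 m
Total distance = 96.6 m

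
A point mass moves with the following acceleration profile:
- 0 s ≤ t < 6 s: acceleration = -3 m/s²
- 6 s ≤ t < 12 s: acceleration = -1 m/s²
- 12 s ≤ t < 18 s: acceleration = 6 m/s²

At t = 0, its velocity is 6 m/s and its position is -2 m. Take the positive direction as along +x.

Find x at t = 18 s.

-110 m

On each constant-a segment, Δv = aΔt and Δx = v₀Δt + ½aΔt²; chain segment to segment.
0–6 s: v starts 6 m/s; Δx = 6·6 + ½·-3·6² = -18 m; v ends -12 m/s.
6–12 s: v starts -12 m/s; Δx = -12·6 + ½·-1·6² = -90 m; v ends -18 m/s.
12–18 s: v starts -18 m/s; Δx = -18·6 + ½·6·6² = 0 m; v ends 18 m/s.
x(18) = -2 + Σ Δx = -110 m.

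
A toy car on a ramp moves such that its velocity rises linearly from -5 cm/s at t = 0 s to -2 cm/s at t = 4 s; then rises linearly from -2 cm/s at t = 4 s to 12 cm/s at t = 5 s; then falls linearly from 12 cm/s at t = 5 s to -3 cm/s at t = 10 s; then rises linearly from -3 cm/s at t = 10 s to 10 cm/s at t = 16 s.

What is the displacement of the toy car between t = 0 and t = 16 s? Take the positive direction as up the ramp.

34.5 cm

Net displacement equals the area under the velocity-time graph (areas below the axis count negative).
0–4 s: ½(-5 + -2)(4) = -14 cm
4–5 s: ½(-2 + 12)(1) = 5 cm
5–10 s: ½(12 + -3)(5) = 22.5 cm
10–16 s: ½(-3 + 10)(6) = 21 cm
Net displacement = 34.5 cm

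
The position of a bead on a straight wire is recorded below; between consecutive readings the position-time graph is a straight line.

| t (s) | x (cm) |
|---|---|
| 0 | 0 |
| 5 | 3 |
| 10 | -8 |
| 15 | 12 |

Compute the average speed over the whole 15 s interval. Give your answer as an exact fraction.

Average speed = (total path length)/(elapsed time); on a piecewise-linear x-t graph the path length is Σ|Δx|.
0–5 s: |Δx| = |3 − 0| = 3 cm
5–10 s: |Δx| = |-8 − 3| = 11 cm
10–15 s: |Δx| = |12 − -8| = 20 cm
Total path = 34 cm; average speed = 34/15 = 34/15 cm/s.

34/15 cm/s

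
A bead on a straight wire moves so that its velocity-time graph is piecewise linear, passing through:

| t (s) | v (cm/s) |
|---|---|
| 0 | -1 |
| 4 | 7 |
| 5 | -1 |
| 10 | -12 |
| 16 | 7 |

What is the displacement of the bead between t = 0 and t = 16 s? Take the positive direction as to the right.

-32.5 cm

Net displacement equals the area under the velocity-time graph (areas below the axis count negative).
0–4 s: ½(-1 + 7)(4) = 12 cm
4–5 s: ½(7 + -1)(1) = 3 cm
5–10 s: ½(-1 + -12)(5) = -32.5 cm
10–16 s: ½(-12 + 7)(6) = -15 cm
Net displacement = -32.5 cm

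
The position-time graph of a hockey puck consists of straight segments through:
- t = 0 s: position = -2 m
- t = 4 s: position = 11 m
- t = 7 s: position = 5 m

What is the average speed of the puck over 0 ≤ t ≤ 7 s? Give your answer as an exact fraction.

Average speed = (total path length)/(elapsed time); on a piecewise-linear x-t graph the path length is Σ|Δx|.
0–4 s: |Δx| = |11 − -2| = 13 m
4–7 s: |Δx| = |5 − 11| = 6 m
Total path = 19 m; average speed = 19/7 = 19/7 m/s.

19/7 m/s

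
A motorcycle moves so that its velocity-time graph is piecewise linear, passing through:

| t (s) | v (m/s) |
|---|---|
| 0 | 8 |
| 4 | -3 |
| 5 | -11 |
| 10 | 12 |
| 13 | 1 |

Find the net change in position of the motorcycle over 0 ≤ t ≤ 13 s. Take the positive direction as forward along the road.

Net displacement equals the area under the velocity-time graph (areas below the axis count negative).
0–4 s: ½(8 + -3)(4) = 10 m
4–5 s: ½(-3 + -11)(1) = -7 m
5–10 s: ½(-11 + 12)(5) = 2.5 m
10–13 s: ½(12 + 1)(3) = 19.5 m
Net displacement = 25 m

25 m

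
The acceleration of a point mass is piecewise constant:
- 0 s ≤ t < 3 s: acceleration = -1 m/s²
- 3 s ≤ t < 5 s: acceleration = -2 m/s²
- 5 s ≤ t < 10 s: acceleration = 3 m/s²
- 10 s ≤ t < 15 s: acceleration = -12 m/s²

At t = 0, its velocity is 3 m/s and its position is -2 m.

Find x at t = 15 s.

-79 m

On each constant-a segment, Δv = aΔt and Δx = v₀Δt + ½aΔt²; chain segment to segment.
0–3 s: v starts 3 m/s; Δx = 3·3 + ½·-1·3² = 4.5 m; v ends 0 m/s.
3–5 s: v starts 0 m/s; Δx = 0·2 + ½·-2·2² = -4 m; v ends -4 m/s.
5–10 s: v starts -4 m/s; Δx = -4·5 + ½·3·5² = 17.5 m; v ends 11 m/s.
10–15 s: v starts 11 m/s; Δx = 11·5 + ½·-12·5² = -95 m; v ends -49 m/s.
x(15) = -2 + Σ Δx = -79 m.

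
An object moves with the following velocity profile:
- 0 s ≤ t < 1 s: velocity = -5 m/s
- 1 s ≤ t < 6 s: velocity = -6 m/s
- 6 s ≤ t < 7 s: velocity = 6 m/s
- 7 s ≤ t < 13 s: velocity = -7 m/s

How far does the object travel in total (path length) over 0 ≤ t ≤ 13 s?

Distance (not displacement) is the total path length: add the absolute areas under v-t.
0–1 s: |-5| × 1 = 5 m
1–6 s: |-6| × 5 = 30 m
6–7 s: |6| × 1 = 6 m
7–13 s: |-7| × 6 = 42 m
Total distance = 83 m

83 m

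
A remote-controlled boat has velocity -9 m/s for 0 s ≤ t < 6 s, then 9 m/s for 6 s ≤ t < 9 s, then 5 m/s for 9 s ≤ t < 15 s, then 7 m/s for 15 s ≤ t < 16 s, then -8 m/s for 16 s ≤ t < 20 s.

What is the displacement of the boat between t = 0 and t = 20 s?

-22 m

Net displacement equals the area under the velocity-time graph (areas below the axis count negative).
0–6 s: -9 × 6 = -54 m
6–9 s: 9 × 3 = 27 m
9–15 s: 5 × 6 = 30 m
15–16 s: 7 × 1 = 7 m
16–20 s: -8 × 4 = -32 m
Net displacement = -22 m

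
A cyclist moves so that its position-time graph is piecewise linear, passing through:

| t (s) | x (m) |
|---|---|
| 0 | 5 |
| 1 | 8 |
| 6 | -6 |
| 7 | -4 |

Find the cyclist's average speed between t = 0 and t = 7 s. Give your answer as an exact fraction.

19/7 m/s

Average speed = (total path length)/(elapsed time); on a piecewise-linear x-t graph the path length is Σ|Δx|.
0–1 s: |Δx| = |8 − 5| = 3 m
1–6 s: |Δx| = |-6 − 8| = 14 m
6–7 s: |Δx| = |-4 − -6| = 2 m
Total path = 19 m; average speed = 19/7 = 19/7 m/s.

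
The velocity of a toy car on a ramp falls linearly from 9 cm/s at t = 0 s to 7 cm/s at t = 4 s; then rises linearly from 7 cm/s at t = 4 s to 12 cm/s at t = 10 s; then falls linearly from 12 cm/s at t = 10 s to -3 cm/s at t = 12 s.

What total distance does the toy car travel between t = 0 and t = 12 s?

99.2 cm

Total distance travelled is ∫|v| dt — sum the magnitudes of each area piece.
0–4 s: |½(9 + 7)(4)| = 32 cm
4–10 s: |½(7 + 12)(6)| = 57 cm
10–12 s: v = 0 at t = 11.6 s; triangle areas 9.6 + 0.6 = 10.2 cm
Total distance = 99.2 cm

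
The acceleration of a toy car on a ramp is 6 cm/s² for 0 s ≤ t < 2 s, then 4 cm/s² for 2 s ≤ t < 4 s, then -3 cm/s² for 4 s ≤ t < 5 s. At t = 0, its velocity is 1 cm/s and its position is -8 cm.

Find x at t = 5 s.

On each constant-a segment, Δv = aΔt and Δx = v₀Δt + ½aΔt²; chain segment to segment.
0–2 s: v starts 1 cm/s; Δx = 1·2 + ½·6·2² = 14 cm; v ends 13 cm/s.
2–4 s: v starts 13 cm/s; Δx = 13·2 + ½·4·2² = 34 cm; v ends 21 cm/s.
4–5 s: v starts 21 cm/s; Δx = 21·1 + ½·-3·1² = 19.5 cm; v ends 18 cm/s.
x(5) = -8 + Σ Δx = 59.5 cm.

59.5 cm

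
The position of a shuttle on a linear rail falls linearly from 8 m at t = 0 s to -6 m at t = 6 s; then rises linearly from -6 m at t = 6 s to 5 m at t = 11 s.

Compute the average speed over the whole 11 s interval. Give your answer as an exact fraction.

Average speed = (total path length)/(elapsed time); on a piecewise-linear x-t graph the path length is Σ|Δx|.
0–6 s: |Δx| = |-6 − 8| = 14 m
6–11 s: |Δx| = |5 − -6| = 11 m
Total path = 25 m; average speed = 25/11 = 25/11 m/s.

25/11 m/s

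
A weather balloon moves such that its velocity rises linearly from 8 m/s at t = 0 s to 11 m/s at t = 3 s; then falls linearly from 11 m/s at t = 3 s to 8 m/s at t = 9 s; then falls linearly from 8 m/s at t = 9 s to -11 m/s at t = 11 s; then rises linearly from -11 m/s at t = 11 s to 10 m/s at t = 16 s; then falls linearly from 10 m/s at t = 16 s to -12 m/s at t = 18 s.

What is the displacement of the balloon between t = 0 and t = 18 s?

Displacement is the signed area under the v-t curve.
0–3 s: ½(8 + 11)(3) = 28.5 m
3–9 s: ½(11 + 8)(6) = 57 m
9–11 s: ½(8 + -11)(2) = -3 m
11–16 s: ½(-11 + 10)(5) = -2.5 m
16–18 s: ½(10 + -12)(2) = -2 m
Net displacement = 78 m

78 m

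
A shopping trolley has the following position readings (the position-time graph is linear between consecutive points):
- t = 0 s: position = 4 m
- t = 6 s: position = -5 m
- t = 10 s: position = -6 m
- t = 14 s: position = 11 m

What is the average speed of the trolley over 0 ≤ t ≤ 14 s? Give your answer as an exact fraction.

Average speed = (total path length)/(elapsed time); on a piecewise-linear x-t graph the path length is Σ|Δx|.
0–6 s: |Δx| = |-5 − 4| = 9 m
6–10 s: |Δx| = |-6 − -5| = 1 m
10–14 s: |Δx| = |11 − -6| = 17 m
Total path = 27 m; average speed = 27/14 = 27/14 m/s.

27/14 m/s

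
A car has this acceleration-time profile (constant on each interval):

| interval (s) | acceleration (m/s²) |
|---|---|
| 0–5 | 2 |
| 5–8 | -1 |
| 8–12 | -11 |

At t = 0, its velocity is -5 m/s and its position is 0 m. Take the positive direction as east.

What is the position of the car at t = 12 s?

On each constant-a segment, Δv = aΔt and Δx = v₀Δt + ½aΔt²; chain segment to segment.
0–5 s: v starts -5 m/s; Δx = -5·5 + ½·2·5² = 0 m; v ends 5 m/s.
5–8 s: v starts 5 m/s; Δx = 5·3 + ½·-1·3² = 10.5 m; v ends 2 m/s.
8–12 s: v starts 2 m/s; Δx = 2·4 + ½·-11·4² = -80 m; v ends -42 m/s.
x(12) = 0 + Σ Δx = -69.5 m.

-69.5 m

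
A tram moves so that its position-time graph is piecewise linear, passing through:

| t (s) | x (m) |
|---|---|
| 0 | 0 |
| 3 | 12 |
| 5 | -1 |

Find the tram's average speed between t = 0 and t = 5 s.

5 m/s

Average speed = (total path length)/(elapsed time); on a piecewise-linear x-t graph the path length is Σ|Δx|.
0–3 s: |Δx| = |12 − 0| = 12 m
3–5 s: |Δx| = |-1 − 12| = 13 m
Total path = 25 m; average speed = 25/5 = 5 m/s.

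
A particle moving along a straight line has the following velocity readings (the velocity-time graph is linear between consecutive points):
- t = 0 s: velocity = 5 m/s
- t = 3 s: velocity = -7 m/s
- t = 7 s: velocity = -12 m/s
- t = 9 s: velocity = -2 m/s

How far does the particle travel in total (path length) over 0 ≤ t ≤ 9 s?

61.25 m

Total distance travelled is ∫|v| dt — sum the magnitudes of each area piece.
0–3 s: v = 0 at t = 1.25 s; triangle areas 3.125 + 6.125 = 9.25 m
3–7 s: |½(-7 + -12)(4)| = 38 m
7–9 s: |½(-12 + -2)(2)| = 14 m
Total distance = 61.25 m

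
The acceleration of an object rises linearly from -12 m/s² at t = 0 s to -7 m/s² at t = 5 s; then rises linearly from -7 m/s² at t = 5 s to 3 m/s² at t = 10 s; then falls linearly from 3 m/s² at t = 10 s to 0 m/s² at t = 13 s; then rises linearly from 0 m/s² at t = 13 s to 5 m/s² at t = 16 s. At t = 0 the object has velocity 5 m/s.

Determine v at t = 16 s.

-40.5 m/s

Δv equals the area under the a-t graph; then v = v₀ + Δv.
0–5 s: ½(-12 + -7)(5) = -47.5 m/s
5–10 s: ½(-7 + 3)(5) = -10 m/s
10–13 s: ½(3 + 0)(3) = 4.5 m/s
13–16 s: ½(0 + 5)(3) = 7.5 m/s
Δv = -45.5 m/s, so v(16) = 5 + (-45.5) = -40.5 m/s.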